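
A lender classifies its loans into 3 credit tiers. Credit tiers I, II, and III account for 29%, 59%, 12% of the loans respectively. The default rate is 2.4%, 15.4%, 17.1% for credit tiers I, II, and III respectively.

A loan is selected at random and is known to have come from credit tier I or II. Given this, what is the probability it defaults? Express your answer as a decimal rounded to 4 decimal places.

Let S = {I, II}.
P(S) = 0.29 + 0.59 = 0.88.
P(D ∩ S) = 0.024·0.29 + 0.154·0.59 = 0.00696 + 0.09086 = 0.09782.
P(D | S) = 0.09782 / 0.88 = 0.111159…

P(D|S) ≈ 0.1112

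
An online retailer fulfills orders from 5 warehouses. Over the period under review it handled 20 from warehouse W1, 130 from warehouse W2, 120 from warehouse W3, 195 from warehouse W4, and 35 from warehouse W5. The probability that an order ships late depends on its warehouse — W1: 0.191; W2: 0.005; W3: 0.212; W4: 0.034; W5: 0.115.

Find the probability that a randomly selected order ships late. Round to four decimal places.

P(L) ≈ 0.0811

Total: 20 + 130 + 120 + 195 + 35 = 500.
P(W1) = 20/500 = 0.04. P(W2) = 130/500 = 0.26. P(W3) = 120/500 = 0.24. P(W4) = 195/500 = 0.39. P(W5) = 35/500 = 0.07.
Using total probability over the partition,
P(L) = P(L|W1)·P(W1) + P(L|W2)·P(W2) + P(L|W3)·P(W3) + P(L|W4)·P(W4) + P(L|W5)·P(W5)
      = 0.191·0.04 + 0.005·0.26 + 0.212·0.24 + 0.034·0.39 + 0.115·0.07
      = 0.00764 + 0.0013 + 0.05088 + 0.01326 + 0.00805 = 0.08113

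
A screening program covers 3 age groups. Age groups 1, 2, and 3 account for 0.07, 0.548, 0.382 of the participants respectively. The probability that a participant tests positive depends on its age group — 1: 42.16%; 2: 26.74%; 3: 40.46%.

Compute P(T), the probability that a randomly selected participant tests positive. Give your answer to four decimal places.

0.3306

By the law of total probability,
P(T) = P(T|1)·P(1) + P(T|2)·P(2) + P(T|3)·P(3)
      = 0.4216·0.07 + 0.2674·0.548 + 0.4046·0.382
      = 0.029512 + 0.1465352 + 0.1545572 = 0.3306044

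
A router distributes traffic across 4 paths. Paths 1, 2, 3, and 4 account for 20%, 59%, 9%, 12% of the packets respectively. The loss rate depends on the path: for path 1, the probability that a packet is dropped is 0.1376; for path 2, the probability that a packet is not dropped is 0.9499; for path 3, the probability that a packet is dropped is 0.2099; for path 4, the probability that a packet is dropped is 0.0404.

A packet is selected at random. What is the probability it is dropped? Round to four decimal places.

P(L|2) = 1 − 0.9499 = 0.0501.
P(L) = P(L|1)·P(1) + P(L|2)·P(2) + P(L|3)·P(3) + P(L|4)·P(4)
      = 0.1376·0.2 + 0.0501·0.59 + 0.2099·0.09 + 0.0404·0.12
      = 0.02752 + 0.029559 + 0.018891 + 0.004848 = 0.080818

P(L) ≈ 0.0808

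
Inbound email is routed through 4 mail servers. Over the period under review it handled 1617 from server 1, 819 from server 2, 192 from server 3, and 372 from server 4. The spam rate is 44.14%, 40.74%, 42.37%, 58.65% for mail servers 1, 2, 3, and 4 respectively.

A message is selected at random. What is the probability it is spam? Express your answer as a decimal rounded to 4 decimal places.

0.4490

Total: 1617 + 819 + 192 + 372 = 3000.
P(1) = 1617/3000 = 0.539. P(2) = 819/3000 = 0.273. P(3) = 192/3000 = 0.064. P(4) = 372/3000 = 0.124.
Summing over the partition,
P(S) = P(S|1)·P(1) + P(S|2)·P(2) + P(S|3)·P(3) + P(S|4)·P(4)
      = 0.4414·0.539 + 0.4074·0.273 + 0.4237·0.064 + 0.5865·0.124
      = 0.2379146 + 0.1112202 + 0.0271168 + 0.072726 = 0.4489776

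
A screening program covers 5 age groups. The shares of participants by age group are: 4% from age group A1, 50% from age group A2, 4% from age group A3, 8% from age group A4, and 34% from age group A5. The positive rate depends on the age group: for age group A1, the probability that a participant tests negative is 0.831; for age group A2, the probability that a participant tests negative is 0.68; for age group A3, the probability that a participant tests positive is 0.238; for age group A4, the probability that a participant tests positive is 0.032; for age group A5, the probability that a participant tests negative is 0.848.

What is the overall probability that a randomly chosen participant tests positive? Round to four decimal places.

P(T) ≈ 0.2305

P(T|A1) = 1 − 0.831 = 0.169.
P(T|A2) = 1 − 0.68 = 0.32.
P(T|A5) = 1 − 0.848 = 0.152.
P(T) = P(T|A1)·P(A1) + P(T|A2)·P(A2) + P(T|A3)·P(A3) + P(T|A4)·P(A4) + P(T|A5)·P(A5)
      = 0.169·0.04 + 0.32·0.5 + 0.238·0.04 + 0.032·0.08 + 0.152·0.34
      = 0.00676 + 0.16 + 0.00952 + 0.00256 + 0.05168 = 0.23052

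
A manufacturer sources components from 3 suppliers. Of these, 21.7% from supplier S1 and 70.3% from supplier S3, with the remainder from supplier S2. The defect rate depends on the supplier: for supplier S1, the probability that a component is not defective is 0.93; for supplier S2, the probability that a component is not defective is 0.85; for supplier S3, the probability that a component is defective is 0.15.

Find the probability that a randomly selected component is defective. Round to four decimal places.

0.1326

P(S2) = 1 − (0.217 + 0.703) = 0.08.
P(D|S1) = 1 − 0.93 = 0.07.
P(D|S2) = 1 − 0.85 = 0.15.
P(D) = P(D|S1)·P(S1) + P(D|S2)·P(S2) + P(D|S3)·P(S3)
      = 0.07·0.217 + 0.15·0.08 + 0.15·0.703
      = 0.01519 + 0.012 + 0.10545 = 0.13264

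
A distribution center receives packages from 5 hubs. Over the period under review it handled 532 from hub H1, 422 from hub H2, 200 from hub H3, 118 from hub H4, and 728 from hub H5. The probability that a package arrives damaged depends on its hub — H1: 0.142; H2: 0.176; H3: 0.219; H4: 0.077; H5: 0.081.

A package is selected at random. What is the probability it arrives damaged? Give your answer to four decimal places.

Total: 532 + 422 + 200 + 118 + 728 = 2000.
P(H1) = 532/2000 = 0.266. P(H2) = 422/2000 = 0.211. P(H3) = 200/2000 = 0.1. P(H4) = 118/2000 = 0.059. P(H5) = 728/2000 = 0.364.
P(D) = P(D|H1)·P(H1) + P(D|H2)·P(H2) + P(D|H3)·P(H3) + P(D|H4)·P(H4) + P(D|H5)·P(H5)
      = 0.142·0.266 + 0.176·0.211 + 0.219·0.1 + 0.077·0.059 + 0.081·0.364
      = 0.037772 + 0.037136 + 0.0219 + 0.004543 + 0.029484 = 0.130835

P(D) ≈ 0.1308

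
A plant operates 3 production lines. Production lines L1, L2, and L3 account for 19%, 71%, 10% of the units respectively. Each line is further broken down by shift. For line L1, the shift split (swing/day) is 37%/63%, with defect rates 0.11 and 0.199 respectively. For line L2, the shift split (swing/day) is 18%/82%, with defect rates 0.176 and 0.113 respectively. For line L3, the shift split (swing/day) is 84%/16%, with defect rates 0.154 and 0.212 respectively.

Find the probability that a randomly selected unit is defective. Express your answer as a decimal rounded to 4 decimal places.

P(D) ≈ 0.1362

P(D|L1) = 0.37·0.11 + 0.63·0.199 = 0.0407 + 0.12537 = 0.16607
P(D|L2) = 0.18·0.176 + 0.82·0.113 = 0.03168 + 0.09266 = 0.12434
P(D|L3) = 0.84·0.154 + 0.16·0.212 = 0.12936 + 0.03392 = 0.16328
Then overall,
P(D) = 0.19·0.16607 + 0.71·0.12434 + 0.1·0.16328
      = 0.0315533 + 0.0882814 + 0.016328 = 0.1361627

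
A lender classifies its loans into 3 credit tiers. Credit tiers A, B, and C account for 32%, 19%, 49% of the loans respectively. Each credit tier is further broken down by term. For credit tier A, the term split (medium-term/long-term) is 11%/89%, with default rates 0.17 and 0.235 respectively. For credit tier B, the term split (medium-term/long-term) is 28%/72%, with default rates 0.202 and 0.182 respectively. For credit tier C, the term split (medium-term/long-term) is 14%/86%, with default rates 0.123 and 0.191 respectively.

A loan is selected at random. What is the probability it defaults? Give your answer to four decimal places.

P(D|A) = 0.11·0.17 + 0.89·0.235 = 0.0187 + 0.20915 = 0.22785
P(D|B) = 0.28·0.202 + 0.72·0.182 = 0.05656 + 0.13104 = 0.1876
P(D|C) = 0.14·0.123 + 0.86·0.191 = 0.01722 + 0.16426 = 0.18148
Then overall,
P(D) = 0.32·0.22785 + 0.19·0.1876 + 0.49·0.18148
      = 0.072912 + 0.035644 + 0.0889252 = 0.1974812

P(D) ≈ 0.1975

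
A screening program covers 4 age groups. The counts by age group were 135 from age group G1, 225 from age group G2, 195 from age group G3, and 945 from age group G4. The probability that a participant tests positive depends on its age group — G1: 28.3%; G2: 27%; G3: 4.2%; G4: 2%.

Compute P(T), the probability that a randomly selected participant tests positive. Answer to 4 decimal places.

P(T) ≈ 0.0840

Total: 135 + 225 + 195 + 945 = 1500.
P(G1) = 135/1500 = 0.09. P(G2) = 225/1500 = 0.15. P(G3) = 195/1500 = 0.13. P(G4) = 945/1500 = 0.63.
P(T) = P(T|G1)·P(G1) + P(T|G2)·P(G2) + P(T|G3)·P(G3) + P(T|G4)·P(G4)
      = 0.283·0.09 + 0.27·0.15 + 0.042·0.13 + 0.02·0.63
      = 0.02547 + 0.0405 + 0.00546 + 0.0126 = 0.08403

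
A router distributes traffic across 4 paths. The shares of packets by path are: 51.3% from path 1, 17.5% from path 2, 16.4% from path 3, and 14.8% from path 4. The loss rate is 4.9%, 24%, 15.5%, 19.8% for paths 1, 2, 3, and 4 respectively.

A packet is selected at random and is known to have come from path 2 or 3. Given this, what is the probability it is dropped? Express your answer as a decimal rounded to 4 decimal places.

Let S = {2, 3}.
P(S) = 0.175 + 0.164 = 0.339.
P(L ∩ S) = 0.24·0.175 + 0.155·0.164 = 0.042 + 0.02542 = 0.06742.
P(L | S) = 0.06742 / 0.339 = 0.198879…

0.1989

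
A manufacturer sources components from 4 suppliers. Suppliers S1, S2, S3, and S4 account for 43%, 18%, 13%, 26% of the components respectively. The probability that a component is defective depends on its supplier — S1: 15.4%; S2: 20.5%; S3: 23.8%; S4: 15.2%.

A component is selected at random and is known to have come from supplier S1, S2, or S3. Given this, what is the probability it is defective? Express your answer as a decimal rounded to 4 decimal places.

Let S = {S1, S2, S3}.
P(S) = 0.43 + 0.18 + 0.13 = 0.74.
P(D ∩ S) = 0.154·0.43 + 0.205·0.18 + 0.238·0.13 = 0.06622 + 0.0369 + 0.03094 = 0.13406.
P(D | S) = 0.13406 / 0.74 = 0.181162…

0.1812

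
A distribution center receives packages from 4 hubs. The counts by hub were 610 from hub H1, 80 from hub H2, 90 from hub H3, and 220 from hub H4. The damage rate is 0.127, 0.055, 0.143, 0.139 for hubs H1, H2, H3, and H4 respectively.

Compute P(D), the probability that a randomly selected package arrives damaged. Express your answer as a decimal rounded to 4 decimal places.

Total: 610 + 80 + 90 + 220 = 1000.
P(H1) = 610/1000 = 0.61. P(H2) = 80/1000 = 0.08. P(H3) = 90/1000 = 0.09. P(H4) = 220/1000 = 0.22.
P(D) = P(D|H1)·P(H1) + P(D|H2)·P(H2) + P(D|H3)·P(H3) + P(D|H4)·P(H4)
      = 0.127·0.61 + 0.055·0.08 + 0.143·0.09 + 0.139·0.22
      = 0.07747 + 0.0044 + 0.01287 + 0.03058 = 0.12532

0.1253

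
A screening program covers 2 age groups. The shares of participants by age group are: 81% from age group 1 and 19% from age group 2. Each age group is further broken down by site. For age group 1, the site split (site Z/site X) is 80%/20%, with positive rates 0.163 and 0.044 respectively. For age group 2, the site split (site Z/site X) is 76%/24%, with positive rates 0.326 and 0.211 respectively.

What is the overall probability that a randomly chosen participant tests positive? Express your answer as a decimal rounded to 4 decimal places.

P(T|1) = 0.8·0.163 + 0.2·0.044 = 0.1304 + 0.0088 = 0.1392
P(T|2) = 0.76·0.326 + 0.24·0.211 = 0.24776 + 0.05064 = 0.2984
Then overall,
P(T) = 0.81·0.1392 + 0.19·0.2984
      = 0.112752 + 0.056696 = 0.169448

P(T) ≈ 0.1694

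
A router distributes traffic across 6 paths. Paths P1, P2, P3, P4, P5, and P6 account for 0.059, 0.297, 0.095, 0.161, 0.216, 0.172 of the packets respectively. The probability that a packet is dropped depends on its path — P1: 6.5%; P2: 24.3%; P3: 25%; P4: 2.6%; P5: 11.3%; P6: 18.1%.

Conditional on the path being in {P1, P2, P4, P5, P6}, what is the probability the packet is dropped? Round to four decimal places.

Let S = {P1, P2, P4, P5, P6}.
P(S) = 0.059 + 0.297 + 0.161 + 0.216 + 0.172 = 0.905.
P(L ∩ S) = 0.065·0.059 + 0.243·0.297 + 0.026·0.161 + 0.113·0.216 + 0.181·0.172 = 0.003835 + 0.072171 + 0.004186 + 0.024408 + 0.031132 = 0.135732.
P(L | S) = 0.135732 / 0.905 = 0.149980…

0.1500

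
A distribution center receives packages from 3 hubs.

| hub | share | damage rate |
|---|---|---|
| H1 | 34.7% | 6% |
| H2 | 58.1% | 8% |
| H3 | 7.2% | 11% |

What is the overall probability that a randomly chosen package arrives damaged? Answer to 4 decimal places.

P(D) ≈ 0.0752

P(D) = P(D|H1)·P(H1) + P(D|H2)·P(H2) + P(D|H3)·P(H3)
      = 0.06·0.347 + 0.08·0.581 + 0.11·0.072
      = 0.02082 + 0.04648 + 0.00792 = 0.07522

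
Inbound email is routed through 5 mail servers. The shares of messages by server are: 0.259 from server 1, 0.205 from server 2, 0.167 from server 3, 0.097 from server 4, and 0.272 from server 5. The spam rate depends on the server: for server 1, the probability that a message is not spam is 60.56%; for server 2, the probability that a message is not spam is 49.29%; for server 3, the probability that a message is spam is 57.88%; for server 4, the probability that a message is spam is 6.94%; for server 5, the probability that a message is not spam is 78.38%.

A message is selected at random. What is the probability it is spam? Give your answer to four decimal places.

0.3683

P(S|1) = 1 − 0.6056 = 0.3944.
P(S|2) = 1 − 0.4929 = 0.5071.
P(S|5) = 1 − 0.7838 = 0.2162.
P(S) = P(S|1)·P(1) + P(S|2)·P(2) + P(S|3)·P(3) + P(S|4)·P(4) + P(S|5)·P(5)
      = 0.3944·0.259 + 0.5071·0.205 + 0.5788·0.167 + 0.0694·0.097 + 0.2162·0.272
      = 0.1021496 + 0.1039555 + 0.0966596 + 0.0067318 + 0.0588064 = 0.3683029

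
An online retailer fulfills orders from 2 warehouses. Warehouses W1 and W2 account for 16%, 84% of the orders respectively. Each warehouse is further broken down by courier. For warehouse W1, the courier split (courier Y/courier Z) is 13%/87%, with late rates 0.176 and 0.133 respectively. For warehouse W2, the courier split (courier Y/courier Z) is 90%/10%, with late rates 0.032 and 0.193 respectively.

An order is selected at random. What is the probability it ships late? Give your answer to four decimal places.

P(L|W1) = 0.13·0.176 + 0.87·0.133 = 0.02288 + 0.11571 = 0.13859
P(L|W2) = 0.9·0.032 + 0.1·0.193 = 0.0288 + 0.0193 = 0.0481
By total probability over the outer partition,
P(L) = 0.16·0.13859 + 0.84·0.0481
      = 0.0221744 + 0.040404 = 0.0625784

P(L) ≈ 0.0626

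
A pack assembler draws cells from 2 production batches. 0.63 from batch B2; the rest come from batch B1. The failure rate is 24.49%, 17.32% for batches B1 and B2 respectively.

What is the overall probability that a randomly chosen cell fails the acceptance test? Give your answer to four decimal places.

P(B1) = 1 − (0.63) = 0.37.
By the law of total probability,
P(F) = P(F|B1)·P(B1) + P(F|B2)·P(B2)
      = 0.2449·0.37 + 0.1732·0.63
      = 0.090613 + 0.109116 = 0.199729

0.1997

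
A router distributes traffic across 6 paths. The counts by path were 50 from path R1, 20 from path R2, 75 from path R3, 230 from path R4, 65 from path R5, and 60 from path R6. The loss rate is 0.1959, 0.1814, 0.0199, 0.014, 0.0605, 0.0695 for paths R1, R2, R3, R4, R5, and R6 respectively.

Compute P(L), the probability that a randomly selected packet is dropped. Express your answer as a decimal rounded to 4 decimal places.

Total: 50 + 20 + 75 + 230 + 65 + 60 = 500.
P(R1) = 50/500 = 0.1. P(R2) = 20/500 = 0.04. P(R3) = 75/500 = 0.15. P(R4) = 230/500 = 0.46. P(R5) = 65/500 = 0.13. P(R6) = 60/500 = 0.12.
By the law of total probability,
P(L) = P(L|R1)·P(R1) + P(L|R2)·P(R2) + P(L|R3)·P(R3) + P(L|R4)·P(R4) + P(L|R5)·P(R5) + P(L|R6)·P(R6)
      = 0.1959·0.1 + 0.1814·0.04 + 0.0199·0.15 + 0.014·0.46 + 0.0605·0.13 + 0.0695·0.12
      = 0.01959 + 0.007256 + 0.002985 + 0.00644 + 0.007865 + 0.00834 = 0.052476

P(L) ≈ 0.0525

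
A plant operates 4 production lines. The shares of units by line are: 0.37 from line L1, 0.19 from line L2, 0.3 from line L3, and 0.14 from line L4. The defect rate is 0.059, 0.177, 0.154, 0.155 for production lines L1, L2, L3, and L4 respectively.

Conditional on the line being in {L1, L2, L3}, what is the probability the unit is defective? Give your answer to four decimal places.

Let S = {L1, L2, L3}.
P(S) = 0.37 + 0.19 + 0.3 = 0.86.
P(D ∩ S) = 0.059·0.37 + 0.177·0.19 + 0.154·0.3 = 0.02183 + 0.03363 + 0.0462 = 0.10166.
P(D | S) = 0.10166 / 0.86 = 0.118209…

0.1182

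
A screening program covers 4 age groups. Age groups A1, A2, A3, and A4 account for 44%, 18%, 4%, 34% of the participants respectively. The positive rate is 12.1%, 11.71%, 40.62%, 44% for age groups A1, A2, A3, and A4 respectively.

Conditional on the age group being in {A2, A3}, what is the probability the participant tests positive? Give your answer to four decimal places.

Let S = {A2, A3}.
P(S) = 0.18 + 0.04 = 0.22.
P(T ∩ S) = 0.1171·0.18 + 0.4062·0.04 = 0.021078 + 0.016248 = 0.037326.
P(T | S) = 0.037326 / 0.22 = 0.169664…

0.1697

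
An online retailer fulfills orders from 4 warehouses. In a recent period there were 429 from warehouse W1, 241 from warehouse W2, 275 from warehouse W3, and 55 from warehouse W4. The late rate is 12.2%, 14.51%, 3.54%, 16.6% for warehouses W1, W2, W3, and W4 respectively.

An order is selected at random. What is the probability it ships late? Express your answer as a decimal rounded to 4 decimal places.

P(L) ≈ 0.1062

Total: 429 + 241 + 275 + 55 = 1000.
P(W1) = 429/1000 = 0.429. P(W2) = 241/1000 = 0.241. P(W3) = 275/1000 = 0.275. P(W4) = 55/1000 = 0.055.
By the law of total probability,
P(L) = P(L|W1)·P(W1) + P(L|W2)·P(W2) + P(L|W3)·P(W3) + P(L|W4)·P(W4)
      = 0.122·0.429 + 0.1451·0.241 + 0.0354·0.275 + 0.166·0.055
      = 0.052338 + 0.0349691 + 0.009735 + 0.00913 = 0.1061721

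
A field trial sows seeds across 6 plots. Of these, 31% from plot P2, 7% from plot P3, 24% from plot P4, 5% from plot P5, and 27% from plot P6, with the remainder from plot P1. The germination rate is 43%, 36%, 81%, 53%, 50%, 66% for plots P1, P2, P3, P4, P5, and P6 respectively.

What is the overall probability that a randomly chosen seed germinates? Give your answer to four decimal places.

P(G) ≈ 0.5245

P(P1) = 1 − (0.31 + 0.07 + 0.24 + 0.05 + 0.27) = 0.06.
By the law of total probability,
P(G) = P(G|P1)·P(P1) + P(G|P2)·P(P2) + P(G|P3)·P(P3) + P(G|P4)·P(P4) + P(G|P5)·P(P5) + P(G|P6)·P(P6)
      = 0.43·0.06 + 0.36·0.31 + 0.81·0.07 + 0.53·0.24 + 0.5·0.05 + 0.66·0.27
      = 0.0258 + 0.1116 + 0.0567 + 0.1272 + 0.025 + 0.1782 = 0.5245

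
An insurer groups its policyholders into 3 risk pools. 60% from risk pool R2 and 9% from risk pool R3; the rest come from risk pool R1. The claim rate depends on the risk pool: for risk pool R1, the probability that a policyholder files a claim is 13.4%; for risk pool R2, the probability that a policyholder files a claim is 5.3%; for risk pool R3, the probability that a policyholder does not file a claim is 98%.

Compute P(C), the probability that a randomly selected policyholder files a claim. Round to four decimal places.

P(R1) = 1 − (0.6 + 0.09) = 0.31.
P(C|R3) = 1 − 0.98 = 0.02.
Summing over the partition,
P(C) = P(C|R1)·P(R1) + P(C|R2)·P(R2) + P(C|R3)·P(R3)
      = 0.134·0.31 + 0.053·0.6 + 0.02·0.09
      = 0.04154 + 0.0318 + 0.0018 = 0.07514

0.0751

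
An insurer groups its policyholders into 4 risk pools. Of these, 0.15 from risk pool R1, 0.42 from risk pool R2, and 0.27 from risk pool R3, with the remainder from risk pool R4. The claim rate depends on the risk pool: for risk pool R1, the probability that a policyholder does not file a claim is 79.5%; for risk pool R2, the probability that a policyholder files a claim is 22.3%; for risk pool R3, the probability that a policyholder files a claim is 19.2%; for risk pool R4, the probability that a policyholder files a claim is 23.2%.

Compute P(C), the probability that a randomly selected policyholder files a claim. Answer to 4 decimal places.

0.2134

P(R4) = 1 − (0.15 + 0.42 + 0.27) = 0.16.
P(C|R1) = 1 − 0.795 = 0.205.
Summing over the partition,
P(C) = P(C|R1)·P(R1) + P(C|R2)·P(R2) + P(C|R3)·P(R3) + P(C|R4)·P(R4)
      = 0.205·0.15 + 0.223·0.42 + 0.192·0.27 + 0.232·0.16
      = 0.03075 + 0.09366 + 0.05184 + 0.03712 = 0.21337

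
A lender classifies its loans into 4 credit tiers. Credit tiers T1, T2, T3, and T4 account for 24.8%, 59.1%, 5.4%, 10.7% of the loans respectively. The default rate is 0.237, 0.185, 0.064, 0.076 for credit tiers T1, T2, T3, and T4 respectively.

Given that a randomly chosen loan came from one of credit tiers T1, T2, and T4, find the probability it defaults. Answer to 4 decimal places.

Let S = {T1, T2, T4}.
P(S) = 0.248 + 0.591 + 0.107 = 0.946.
P(D ∩ S) = 0.237·0.248 + 0.185·0.591 + 0.076·0.107 = 0.058776 + 0.109335 + 0.008132 = 0.176243.
P(D | S) = 0.176243 / 0.946 = 0.186303…

0.1863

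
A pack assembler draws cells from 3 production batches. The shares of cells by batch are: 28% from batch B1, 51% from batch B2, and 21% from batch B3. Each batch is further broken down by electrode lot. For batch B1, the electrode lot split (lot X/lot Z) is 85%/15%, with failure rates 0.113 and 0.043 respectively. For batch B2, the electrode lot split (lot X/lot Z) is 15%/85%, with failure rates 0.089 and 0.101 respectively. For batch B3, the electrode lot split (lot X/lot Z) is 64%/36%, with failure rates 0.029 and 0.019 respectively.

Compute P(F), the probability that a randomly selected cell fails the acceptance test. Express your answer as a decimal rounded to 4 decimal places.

P(F|B1) = 0.85·0.113 + 0.15·0.043 = 0.09605 + 0.00645 = 0.1025
P(F|B2) = 0.15·0.089 + 0.85·0.101 = 0.01335 + 0.08585 = 0.0992
P(F|B3) = 0.64·0.029 + 0.36·0.019 = 0.01856 + 0.00684 = 0.0254
By total probability over the outer partition,
P(F) = 0.28·0.1025 + 0.51·0.0992 + 0.21·0.0254
      = 0.0287 + 0.050592 + 0.005334 = 0.084626

0.0846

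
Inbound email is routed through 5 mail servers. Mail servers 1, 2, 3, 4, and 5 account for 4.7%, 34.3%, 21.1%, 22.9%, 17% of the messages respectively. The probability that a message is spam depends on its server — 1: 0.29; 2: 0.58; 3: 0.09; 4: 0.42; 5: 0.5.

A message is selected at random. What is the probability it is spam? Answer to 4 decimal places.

By the law of total probability,
P(S) = P(S|1)·P(1) + P(S|2)·P(2) + P(S|3)·P(3) + P(S|4)·P(4) + P(S|5)·P(5)
      = 0.29·0.047 + 0.58·0.343 + 0.09·0.211 + 0.42·0.229 + 0.5·0.17
      = 0.01363 + 0.19894 + 0.01899 + 0.09618 + 0.085 = 0.41274

0.4127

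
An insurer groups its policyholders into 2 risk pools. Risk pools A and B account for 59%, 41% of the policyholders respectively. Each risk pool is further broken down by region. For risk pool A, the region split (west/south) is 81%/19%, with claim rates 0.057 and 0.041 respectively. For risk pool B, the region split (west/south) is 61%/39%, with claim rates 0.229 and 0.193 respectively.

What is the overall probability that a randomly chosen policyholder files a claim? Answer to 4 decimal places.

P(C|A) = 0.81·0.057 + 0.19·0.041 = 0.04617 + 0.00779 = 0.05396
P(C|B) = 0.61·0.229 + 0.39·0.193 = 0.13969 + 0.07527 = 0.21496
Then overall,
P(C) = 0.59·0.05396 + 0.41·0.21496
      = 0.0318364 + 0.0881336 = 0.11997

0.1200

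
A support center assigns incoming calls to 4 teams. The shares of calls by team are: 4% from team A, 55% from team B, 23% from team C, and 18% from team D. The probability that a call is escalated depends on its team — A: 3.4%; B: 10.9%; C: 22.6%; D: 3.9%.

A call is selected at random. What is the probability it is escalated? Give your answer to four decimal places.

Using total probability over the partition,
P(E) = P(E|A)·P(A) + P(E|B)·P(B) + P(E|C)·P(C) + P(E|D)·P(D)
      = 0.034·0.04 + 0.109·0.55 + 0.226·0.23 + 0.039·0.18
      = 0.00136 + 0.05995 + 0.05198 + 0.00702 = 0.12031

0.1203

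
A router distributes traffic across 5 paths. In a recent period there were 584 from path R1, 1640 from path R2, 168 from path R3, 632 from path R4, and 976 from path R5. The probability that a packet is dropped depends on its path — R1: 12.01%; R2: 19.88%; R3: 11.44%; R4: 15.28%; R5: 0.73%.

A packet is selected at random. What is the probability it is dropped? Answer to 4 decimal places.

0.1298

Total: 584 + 1640 + 168 + 632 + 976 = 4000.
P(R1) = 584/4000 = 0.146. P(R2) = 1640/4000 = 0.41. P(R3) = 168/4000 = 0.042. P(R4) = 632/4000 = 0.158. P(R5) = 976/4000 = 0.244.
Using total probability over the partition,
P(L) = P(L|R1)·P(R1) + P(L|R2)·P(R2) + P(L|R3)·P(R3) + P(L|R4)·P(R4) + P(L|R5)·P(R5)
      = 0.1201·0.146 + 0.1988·0.41 + 0.1144·0.042 + 0.1528·0.158 + 0.0073·0.244
      = 0.0175346 + 0.081508 + 0.0048048 + 0.0241424 + 0.0017812 = 0.129771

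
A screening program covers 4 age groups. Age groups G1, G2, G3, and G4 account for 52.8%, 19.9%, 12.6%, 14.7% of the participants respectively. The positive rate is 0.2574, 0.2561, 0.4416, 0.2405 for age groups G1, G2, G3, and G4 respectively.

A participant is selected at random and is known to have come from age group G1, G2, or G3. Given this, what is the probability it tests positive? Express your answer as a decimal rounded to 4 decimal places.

P(T|S) ≈ 0.2843

Let S = {G1, G2, G3}.
P(S) = 0.528 + 0.199 + 0.126 = 0.853.
P(T ∩ S) = 0.2574·0.528 + 0.2561·0.199 + 0.4416·0.126 = 0.1359072 + 0.0509639 + 0.0556416 = 0.2425127.
P(T | S) = 0.2425127 / 0.853 = 0.284306…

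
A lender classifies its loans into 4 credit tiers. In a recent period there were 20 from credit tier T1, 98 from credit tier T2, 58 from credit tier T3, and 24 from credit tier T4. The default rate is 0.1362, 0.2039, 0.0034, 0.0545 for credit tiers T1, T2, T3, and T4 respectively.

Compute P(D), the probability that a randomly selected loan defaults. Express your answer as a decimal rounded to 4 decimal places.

P(D) ≈ 0.1211

Total: 20 + 98 + 58 + 24 = 200.
P(T1) = 20/200 = 0.1. P(T2) = 98/200 = 0.49. P(T3) = 58/200 = 0.29. P(T4) = 24/200 = 0.12.
P(D) = P(D|T1)·P(T1) + P(D|T2)·P(T2) + P(D|T3)·P(T3) + P(D|T4)·P(T4)
      = 0.1362·0.1 + 0.2039·0.49 + 0.0034·0.29 + 0.0545·0.12
      = 0.01362 + 0.099911 + 0.000986 + 0.00654 = 0.121057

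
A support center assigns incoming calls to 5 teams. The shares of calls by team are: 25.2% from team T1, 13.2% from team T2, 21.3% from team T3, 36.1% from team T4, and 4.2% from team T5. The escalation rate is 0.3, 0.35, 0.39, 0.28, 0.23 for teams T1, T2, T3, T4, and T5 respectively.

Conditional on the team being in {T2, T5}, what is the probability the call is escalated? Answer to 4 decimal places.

0.3210

Let S = {T2, T5}.
P(S) = 0.132 + 0.042 = 0.174.
P(E ∩ S) = 0.35·0.132 + 0.23·0.042 = 0.0462 + 0.00966 = 0.05586.
P(E | S) = 0.05586 / 0.174 = 0.321034…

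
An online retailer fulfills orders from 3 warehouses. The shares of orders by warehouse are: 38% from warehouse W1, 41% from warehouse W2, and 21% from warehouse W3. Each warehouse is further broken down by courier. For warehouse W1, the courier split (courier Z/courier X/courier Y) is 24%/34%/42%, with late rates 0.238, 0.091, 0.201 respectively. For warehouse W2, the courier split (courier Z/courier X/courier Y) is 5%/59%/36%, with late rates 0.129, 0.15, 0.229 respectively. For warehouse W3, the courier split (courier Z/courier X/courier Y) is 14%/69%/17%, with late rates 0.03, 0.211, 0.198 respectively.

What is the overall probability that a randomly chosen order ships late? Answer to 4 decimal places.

P(L) ≈ 0.1768

P(L|W1) = 0.24·0.238 + 0.34·0.091 + 0.42·0.201 = 0.05712 + 0.03094 + 0.08442 = 0.17248
P(L|W2) = 0.05·0.129 + 0.59·0.15 + 0.36·0.229 = 0.00645 + 0.0885 + 0.08244 = 0.17739
P(L|W3) = 0.14·0.03 + 0.69·0.211 + 0.17·0.198 = 0.0042 + 0.14559 + 0.03366 = 0.18345
Then overall,
P(L) = 0.38·0.17248 + 0.41·0.17739 + 0.21·0.18345
      = 0.0655424 + 0.0727299 + 0.0385245 = 0.1767968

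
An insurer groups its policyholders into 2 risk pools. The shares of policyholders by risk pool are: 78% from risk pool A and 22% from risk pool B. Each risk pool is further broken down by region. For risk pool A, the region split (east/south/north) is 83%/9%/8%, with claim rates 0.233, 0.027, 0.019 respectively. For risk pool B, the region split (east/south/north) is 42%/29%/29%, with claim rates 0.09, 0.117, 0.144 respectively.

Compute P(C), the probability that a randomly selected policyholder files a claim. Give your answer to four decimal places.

P(C) ≈ 0.1789

P(C|A) = 0.83·0.233 + 0.09·0.027 + 0.08·0.019 = 0.19339 + 0.00243 + 0.00152 = 0.19734
P(C|B) = 0.42·0.09 + 0.29·0.117 + 0.29·0.144 = 0.0378 + 0.03393 + 0.04176 = 0.11349
By total probability over the outer partition,
P(C) = 0.78·0.19734 + 0.22·0.11349
      = 0.1539252 + 0.0249678 = 0.178893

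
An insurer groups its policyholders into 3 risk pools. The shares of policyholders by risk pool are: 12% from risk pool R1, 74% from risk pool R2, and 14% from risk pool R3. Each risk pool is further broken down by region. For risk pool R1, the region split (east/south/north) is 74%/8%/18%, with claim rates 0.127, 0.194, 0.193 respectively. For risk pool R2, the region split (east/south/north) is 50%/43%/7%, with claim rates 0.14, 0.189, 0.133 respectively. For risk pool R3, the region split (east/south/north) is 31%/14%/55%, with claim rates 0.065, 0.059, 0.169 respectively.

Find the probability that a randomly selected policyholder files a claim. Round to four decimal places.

P(C|R1) = 0.74·0.127 + 0.08·0.194 + 0.18·0.193 = 0.09398 + 0.01552 + 0.03474 = 0.14424
P(C|R2) = 0.5·0.14 + 0.43·0.189 + 0.07·0.133 = 0.07 + 0.08127 + 0.00931 = 0.16058
P(C|R3) = 0.31·0.065 + 0.14·0.059 + 0.55·0.169 = 0.02015 + 0.00826 + 0.09295 = 0.12136
Then overall,
P(C) = 0.12·0.14424 + 0.74·0.16058 + 0.14·0.12136
      = 0.0173088 + 0.1188292 + 0.0169904 = 0.1531284

0.1531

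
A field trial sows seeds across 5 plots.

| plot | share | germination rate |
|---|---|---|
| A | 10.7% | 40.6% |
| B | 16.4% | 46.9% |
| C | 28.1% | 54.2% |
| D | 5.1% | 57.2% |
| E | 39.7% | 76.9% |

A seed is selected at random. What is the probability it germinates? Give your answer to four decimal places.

Summing over the partition,
P(G) = P(G|A)·P(A) + P(G|B)·P(B) + P(G|C)·P(C) + P(G|D)·P(D) + P(G|E)·P(E)
      = 0.406·0.107 + 0.469·0.164 + 0.542·0.281 + 0.572·0.051 + 0.769·0.397
      = 0.043442 + 0.076916 + 0.152302 + 0.029172 + 0.305293 = 0.607125

0.6071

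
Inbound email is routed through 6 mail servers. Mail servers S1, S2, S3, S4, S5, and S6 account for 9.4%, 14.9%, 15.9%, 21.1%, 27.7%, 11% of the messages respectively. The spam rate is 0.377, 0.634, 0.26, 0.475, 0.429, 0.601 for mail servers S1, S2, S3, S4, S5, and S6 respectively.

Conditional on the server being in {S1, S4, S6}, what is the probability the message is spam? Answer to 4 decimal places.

0.4862

Let J = {S1, S4, S6}.
P(J) = 0.094 + 0.211 + 0.11 = 0.415.
P(S ∩ J) = 0.377·0.094 + 0.475·0.211 + 0.601·0.11 = 0.035438 + 0.100225 + 0.06611 = 0.201773.
P(S | J) = 0.201773 / 0.415 = 0.486200…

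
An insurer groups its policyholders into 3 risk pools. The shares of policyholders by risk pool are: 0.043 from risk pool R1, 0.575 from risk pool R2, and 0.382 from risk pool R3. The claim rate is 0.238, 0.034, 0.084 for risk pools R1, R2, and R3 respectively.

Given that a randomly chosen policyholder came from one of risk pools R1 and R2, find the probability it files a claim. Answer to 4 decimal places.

Let S = {R1, R2}.
P(S) = 0.043 + 0.575 = 0.618.
P(C ∩ S) = 0.238·0.043 + 0.034·0.575 = 0.010234 + 0.01955 = 0.029784.
P(C | S) = 0.029784 / 0.618 = 0.048194…

0.0482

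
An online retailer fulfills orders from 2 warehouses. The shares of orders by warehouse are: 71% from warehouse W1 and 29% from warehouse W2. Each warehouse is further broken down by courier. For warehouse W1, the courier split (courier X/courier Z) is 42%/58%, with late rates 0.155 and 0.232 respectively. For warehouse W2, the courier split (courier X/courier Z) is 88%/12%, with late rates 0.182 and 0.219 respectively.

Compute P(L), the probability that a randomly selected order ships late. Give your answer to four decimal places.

P(L) ≈ 0.1958

P(L|W1) = 0.42·0.155 + 0.58·0.232 = 0.0651 + 0.13456 = 0.19966
P(L|W2) = 0.88·0.182 + 0.12·0.219 = 0.16016 + 0.02628 = 0.18644
Then overall,
P(L) = 0.71·0.19966 + 0.29·0.18644
      = 0.1417586 + 0.0540676 = 0.1958262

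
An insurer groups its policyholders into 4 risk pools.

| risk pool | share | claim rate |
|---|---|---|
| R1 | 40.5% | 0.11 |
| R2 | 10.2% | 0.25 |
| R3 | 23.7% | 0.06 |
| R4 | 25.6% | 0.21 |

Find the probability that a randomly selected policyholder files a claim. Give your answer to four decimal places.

P(C) ≈ 0.1380

P(C) = P(C|R1)·P(R1) + P(C|R2)·P(R2) + P(C|R3)·P(R3) + P(C|R4)·P(R4)
      = 0.11·0.405 + 0.25·0.102 + 0.06·0.237 + 0.21·0.256
      = 0.04455 + 0.0255 + 0.01422 + 0.05376 = 0.13803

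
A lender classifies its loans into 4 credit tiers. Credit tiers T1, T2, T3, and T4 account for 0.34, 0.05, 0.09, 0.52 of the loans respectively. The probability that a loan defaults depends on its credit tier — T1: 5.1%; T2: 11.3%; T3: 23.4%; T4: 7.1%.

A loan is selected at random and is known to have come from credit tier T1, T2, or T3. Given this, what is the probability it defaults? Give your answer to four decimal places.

Let S = {T1, T2, T3}.
P(S) = 0.34 + 0.05 + 0.09 = 0.48.
P(D ∩ S) = 0.051·0.34 + 0.113·0.05 + 0.234·0.09 = 0.01734 + 0.00565 + 0.02106 = 0.04405.
P(D | S) = 0.04405 / 0.48 = 0.091771…

P(D|S) ≈ 0.0918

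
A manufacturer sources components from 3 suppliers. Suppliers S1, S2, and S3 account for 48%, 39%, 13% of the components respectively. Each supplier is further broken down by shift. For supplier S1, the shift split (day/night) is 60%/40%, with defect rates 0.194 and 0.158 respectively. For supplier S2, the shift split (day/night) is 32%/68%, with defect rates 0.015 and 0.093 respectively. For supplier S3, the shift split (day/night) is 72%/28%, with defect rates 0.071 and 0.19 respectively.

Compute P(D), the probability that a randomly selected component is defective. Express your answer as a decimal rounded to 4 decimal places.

P(D|S1) = 0.6·0.194 + 0.4·0.158 = 0.1164 + 0.0632 = 0.1796
P(D|S2) = 0.32·0.015 + 0.68·0.093 = 0.0048 + 0.06324 = 0.06804
P(D|S3) = 0.72·0.071 + 0.28·0.19 = 0.05112 + 0.0532 = 0.10432
By total probability over the outer partition,
P(D) = 0.48·0.1796 + 0.39·0.06804 + 0.13·0.10432
      = 0.086208 + 0.0265356 + 0.0135616 = 0.1263052

0.1263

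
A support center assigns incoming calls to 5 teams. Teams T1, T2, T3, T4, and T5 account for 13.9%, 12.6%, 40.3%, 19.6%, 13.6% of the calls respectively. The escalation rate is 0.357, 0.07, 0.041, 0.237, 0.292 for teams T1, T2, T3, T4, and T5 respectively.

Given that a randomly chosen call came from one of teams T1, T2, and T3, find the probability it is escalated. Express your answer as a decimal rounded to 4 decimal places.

Let S = {T1, T2, T3}.
P(S) = 0.139 + 0.126 + 0.403 = 0.668.
P(E ∩ S) = 0.357·0.139 + 0.07·0.126 + 0.041·0.403 = 0.049623 + 0.00882 + 0.016523 = 0.074966.
P(E | S) = 0.074966 / 0.668 = 0.112225…

0.1122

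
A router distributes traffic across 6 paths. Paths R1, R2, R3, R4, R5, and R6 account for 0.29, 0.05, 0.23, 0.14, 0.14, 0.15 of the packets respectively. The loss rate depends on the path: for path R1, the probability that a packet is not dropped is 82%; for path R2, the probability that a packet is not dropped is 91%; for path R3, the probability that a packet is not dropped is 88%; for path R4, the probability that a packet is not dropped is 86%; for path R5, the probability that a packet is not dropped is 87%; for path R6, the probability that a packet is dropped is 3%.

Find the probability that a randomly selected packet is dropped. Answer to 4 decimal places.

0.1266

P(L|R1) = 1 − 0.82 = 0.18.
P(L|R2) = 1 − 0.91 = 0.09.
P(L|R3) = 1 − 0.88 = 0.12.
P(L|R4) = 1 − 0.86 = 0.14.
P(L|R5) = 1 − 0.87 = 0.13.
Summing over the partition,
P(L) = P(L|R1)·P(R1) + P(L|R2)·P(R2) + P(L|R3)·P(R3) + P(L|R4)·P(R4) + P(L|R5)·P(R5) + P(L|R6)·P(R6)
      = 0.18·0.29 + 0.09·0.05 + 0.12·0.23 + 0.14·0.14 + 0.13·0.14 + 0.03·0.15
      = 0.0522 + 0.0045 + 0.0276 + 0.0196 + 0.0182 + 0.0045 = 0.1266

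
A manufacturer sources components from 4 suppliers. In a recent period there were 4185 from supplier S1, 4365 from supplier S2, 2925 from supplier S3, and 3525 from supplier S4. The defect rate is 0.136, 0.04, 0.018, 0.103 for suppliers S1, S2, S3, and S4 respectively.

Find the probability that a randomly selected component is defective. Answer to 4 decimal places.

Total: 4185 + 4365 + 2925 + 3525 = 15000.
P(S1) = 4185/15000 = 0.279. P(S2) = 4365/15000 = 0.291. P(S3) = 2925/15000 = 0.195. P(S4) = 3525/15000 = 0.235.
P(D) = P(D|S1)·P(S1) + P(D|S2)·P(S2) + P(D|S3)·P(S3) + P(D|S4)·P(S4)
      = 0.136·0.279 + 0.04·0.291 + 0.018·0.195 + 0.103·0.235
      = 0.037944 + 0.01164 + 0.00351 + 0.024205 = 0.077299

P(D) ≈ 0.0773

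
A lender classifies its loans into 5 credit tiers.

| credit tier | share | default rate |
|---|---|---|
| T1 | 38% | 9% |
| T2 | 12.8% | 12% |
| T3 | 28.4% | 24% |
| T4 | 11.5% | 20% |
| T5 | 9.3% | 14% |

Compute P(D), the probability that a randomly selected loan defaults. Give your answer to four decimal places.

Summing over the partition,
P(D) = P(D|T1)·P(T1) + P(D|T2)·P(T2) + P(D|T3)·P(T3) + P(D|T4)·P(T4) + P(D|T5)·P(T5)
      = 0.09·0.38 + 0.12·0.128 + 0.24·0.284 + 0.2·0.115 + 0.14·0.093
      = 0.0342 + 0.01536 + 0.06816 + 0.023 + 0.01302 = 0.15374

P(D) ≈ 0.1537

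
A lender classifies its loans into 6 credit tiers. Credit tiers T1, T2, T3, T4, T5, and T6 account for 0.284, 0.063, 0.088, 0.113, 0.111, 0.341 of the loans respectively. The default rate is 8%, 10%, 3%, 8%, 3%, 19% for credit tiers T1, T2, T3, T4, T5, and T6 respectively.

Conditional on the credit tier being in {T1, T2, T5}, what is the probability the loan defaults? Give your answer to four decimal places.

Let S = {T1, T2, T5}.
P(S) = 0.284 + 0.063 + 0.111 = 0.458.
P(D ∩ S) = 0.08·0.284 + 0.1·0.063 + 0.03·0.111 = 0.02272 + 0.0063 + 0.00333 = 0.03235.
P(D | S) = 0.03235 / 0.458 = 0.070633…

P(D|S) ≈ 0.0706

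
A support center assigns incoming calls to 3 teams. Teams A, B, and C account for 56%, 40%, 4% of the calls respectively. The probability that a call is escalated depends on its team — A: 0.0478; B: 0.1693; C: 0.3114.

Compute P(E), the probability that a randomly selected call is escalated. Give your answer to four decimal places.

Using total probability over the partition,
P(E) = P(E|A)·P(A) + P(E|B)·P(B) + P(E|C)·P(C)
      = 0.0478·0.56 + 0.1693·0.4 + 0.3114·0.04
      = 0.026768 + 0.06772 + 0.012456 = 0.106944

0.1069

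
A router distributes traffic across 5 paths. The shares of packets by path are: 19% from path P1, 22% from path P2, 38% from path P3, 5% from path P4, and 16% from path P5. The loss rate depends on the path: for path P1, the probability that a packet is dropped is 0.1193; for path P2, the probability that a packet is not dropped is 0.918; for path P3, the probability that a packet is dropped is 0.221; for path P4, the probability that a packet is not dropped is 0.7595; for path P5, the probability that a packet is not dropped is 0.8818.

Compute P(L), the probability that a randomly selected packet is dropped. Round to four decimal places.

P(L|P2) = 1 − 0.918 = 0.082.
P(L|P4) = 1 − 0.7595 = 0.2405.
P(L|P5) = 1 − 0.8818 = 0.1182.
Using total probability over the partition,
P(L) = P(L|P1)·P(P1) + P(L|P2)·P(P2) + P(L|P3)·P(P3) + P(L|P4)·P(P4) + P(L|P5)·P(P5)
      = 0.1193·0.19 + 0.082·0.22 + 0.221·0.38 + 0.2405·0.05 + 0.1182·0.16
      = 0.022667 + 0.01804 + 0.08398 + 0.012025 + 0.018912 = 0.155624

0.1556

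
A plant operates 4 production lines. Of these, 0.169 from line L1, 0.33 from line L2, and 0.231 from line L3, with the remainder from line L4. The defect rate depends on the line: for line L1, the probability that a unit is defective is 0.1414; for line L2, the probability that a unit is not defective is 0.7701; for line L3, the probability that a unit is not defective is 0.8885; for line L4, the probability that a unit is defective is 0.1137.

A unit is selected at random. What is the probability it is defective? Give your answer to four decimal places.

P(L4) = 1 − (0.169 + 0.33 + 0.231) = 0.27.
P(D|L2) = 1 − 0.7701 = 0.2299.
P(D|L3) = 1 − 0.8885 = 0.1115.
P(D) = P(D|L1)·P(L1) + P(D|L2)·P(L2) + P(D|L3)·P(L3) + P(D|L4)·P(L4)
      = 0.1414·0.169 + 0.2299·0.33 + 0.1115·0.231 + 0.1137·0.27
      = 0.0238966 + 0.075867 + 0.0257565 + 0.030699 = 0.1562191

P(D) ≈ 0.1562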